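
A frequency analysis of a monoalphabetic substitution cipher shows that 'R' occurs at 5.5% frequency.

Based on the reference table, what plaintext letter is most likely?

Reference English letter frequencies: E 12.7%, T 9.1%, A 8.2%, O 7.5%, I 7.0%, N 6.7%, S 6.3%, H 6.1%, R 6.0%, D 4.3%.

Step 1: The observed frequency is 5.5%.
Step 2: Compare with English frequencies:
  E: 12.7% (difference: 7.2%)
  T: 9.1% (difference: 3.6%)
  A: 8.2% (difference: 2.7%)
  O: 7.5% (difference: 2.0%)
  I: 7.0% (difference: 1.5%)
  N: 6.7% (difference: 1.2%)
  S: 6.3% (difference: 0.8%)
  H: 6.1% (difference: 0.6%)
  R: 6.0% (difference: 0.5%) <-- closest
  D: 4.3% (difference: 1.2%)
Step 3: 'R' most likely represents 'R' (frequency 6.0%).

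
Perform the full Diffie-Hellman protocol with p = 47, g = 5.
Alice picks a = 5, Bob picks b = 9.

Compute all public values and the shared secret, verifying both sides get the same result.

Step 1: A = g^a mod p = 5^5 mod 47 = 23.
Step 2: B = g^b mod p = 5^9 mod 47 = 40.
Step 3: Alice computes s = B^a mod p = 40^5 mod 47 = 19.
Step 4: Bob computes s = A^b mod p = 23^9 mod 47 = 19.
Both sides agree: shared secret = 19.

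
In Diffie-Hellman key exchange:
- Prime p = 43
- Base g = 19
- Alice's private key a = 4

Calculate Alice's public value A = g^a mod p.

Step 1: A = g^a mod p = 19^4 mod 43.
  19^1 mod 43 = 19
  19^2 mod 43 = (19 * 19) mod 43 = 17
  19^3 mod 43 = (17 * 19) mod 43 = 22
  19^4 mod 43 = (22 * 19) mod 43 = 31
Result: A = 31.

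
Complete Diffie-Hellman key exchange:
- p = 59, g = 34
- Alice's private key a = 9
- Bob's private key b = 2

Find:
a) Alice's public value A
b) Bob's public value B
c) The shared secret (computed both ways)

Step 1: A = g^a mod p = 34^9 mod 59 = 56.
Step 2: B = g^b mod p = 34^2 mod 59 = 35.
Step 3: Alice computes s = B^a mod p = 35^9 mod 59 = 9.
Step 4: Bob computes s = A^b mod p = 56^2 mod 59 = 9.
Both sides agree: shared secret = 9.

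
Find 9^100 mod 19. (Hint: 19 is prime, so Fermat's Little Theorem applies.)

Step 1: Since 19 is prime, by Fermat's Little Theorem: 9^18 = 1 (mod 19).
Step 2: Reduce exponent: 100 mod 18 = 10.
Step 3: So 9^100 = 9^10 (mod 19).
Step 4: 9^10 mod 19 = 9.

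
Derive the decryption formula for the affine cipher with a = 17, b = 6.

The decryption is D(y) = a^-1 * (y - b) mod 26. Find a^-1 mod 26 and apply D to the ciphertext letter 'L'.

Step 1: Find a^-1, the modular inverse of 17 mod 26.
Step 2: We need 17 * a^-1 = 1 (mod 26).
Step 3: 17 * 23 = 391 = 15 * 26 + 1, so a^-1 = 23.
Step 4: D(y) = 23(y - 6) mod 26.
Step 5: Apply to 'L' (y = 11): D(11) = 23 * (11 - 6) mod 26 = 23 * 5 mod 26 = 11 -> 'L'.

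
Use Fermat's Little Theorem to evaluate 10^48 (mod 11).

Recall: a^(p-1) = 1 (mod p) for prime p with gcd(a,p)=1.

Step 1: Since 11 is prime, by Fermat's Little Theorem: 10^10 = 1 (mod 11).
Step 2: Reduce exponent: 48 mod 10 = 8.
Step 3: So 10^48 = 10^8 (mod 11).
Step 4: 10^8 mod 11 = 1.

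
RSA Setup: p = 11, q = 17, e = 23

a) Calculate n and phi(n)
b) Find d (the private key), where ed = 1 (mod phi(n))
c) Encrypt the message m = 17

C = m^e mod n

Step 1: n = 11 * 17 = 187.
Step 2: phi(n) = (11-1)(17-1) = 10 * 16 = 160.
Step 3: Find d = 23^(-1) mod 160 = 7.
  Verify: 23 * 7 = 161 = 1 (mod 160).
Step 4: C = 17^23 mod 187 = 51.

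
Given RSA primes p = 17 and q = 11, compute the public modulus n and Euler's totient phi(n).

Step 1: n = p * q = 17 * 11 = 187.
Step 2: phi(n) = (p-1)(q-1) = 16 * 10 = 160.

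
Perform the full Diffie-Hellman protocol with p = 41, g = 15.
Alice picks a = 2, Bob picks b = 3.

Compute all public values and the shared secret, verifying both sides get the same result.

Step 1: A = g^a mod p = 15^2 mod 41 = 20.
Step 2: B = g^b mod p = 15^3 mod 41 = 13.
Step 3: Alice computes s = B^a mod p = 13^2 mod 41 = 5.
Step 4: Bob computes s = A^b mod p = 20^3 mod 41 = 5.
Both sides agree: shared secret = 5.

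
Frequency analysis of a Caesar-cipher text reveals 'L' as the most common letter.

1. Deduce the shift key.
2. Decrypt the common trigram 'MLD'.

Step 1: In English, 'E' is the most frequent letter (12.7%).
Step 2: The most frequent ciphertext letter is 'L' (position 11).
Step 3: Shift = (11 - 4) mod 26 = 7.
Step 4: Decrypt 'MLD' by shifting back 7:
  M -> F
  L -> E
  D -> W
Step 5: 'MLD' decrypts to 'FEW'.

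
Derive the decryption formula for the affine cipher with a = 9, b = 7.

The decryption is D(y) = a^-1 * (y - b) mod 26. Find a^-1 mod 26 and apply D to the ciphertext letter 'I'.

Step 1: Find a^-1, the modular inverse of 9 mod 26.
Step 2: We need 9 * a^-1 = 1 (mod 26).
Step 3: 9 * 3 = 27 = 1 * 26 + 1, so a^-1 = 3.
Step 4: D(y) = 3(y - 7) mod 26.
Step 5: Apply to 'I' (y = 8): D(8) = 3 * (8 - 7) mod 26 = 3 * 1 mod 26 = 3 -> 'D'.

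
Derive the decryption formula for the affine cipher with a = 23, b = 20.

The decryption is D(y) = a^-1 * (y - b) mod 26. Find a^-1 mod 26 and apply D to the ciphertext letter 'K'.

Step 1: Find a^-1, the modular inverse of 23 mod 26.
Step 2: We need 23 * a^-1 = 1 (mod 26).
Step 3: 23 * 17 = 391 = 15 * 26 + 1, so a^-1 = 17.
Step 4: D(y) = 17(y - 20) mod 26.
Step 5: Apply to 'K' (y = 10): D(10) = 17 * (10 - 20) mod 26 = 17 * -10 mod 26 = 12 -> 'M'.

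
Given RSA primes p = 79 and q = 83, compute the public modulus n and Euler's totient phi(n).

Step 1: n = p * q = 79 * 83 = 6557.
Step 2: phi(n) = (p-1)(q-1) = 78 * 82 = 6396.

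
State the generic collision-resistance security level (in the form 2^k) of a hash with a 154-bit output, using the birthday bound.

Step 1: The birthday paradox gives collision probability ~50% after sqrt(2^n) = 2^(n/2) hashes.
Step 2: For 154-bit output: 2^(154/2) = 2^77.
Step 3: Approximately 2^77 hash computations needed.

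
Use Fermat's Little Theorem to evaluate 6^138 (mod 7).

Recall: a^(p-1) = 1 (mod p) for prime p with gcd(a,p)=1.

Step 1: Since 7 is prime, by Fermat's Little Theorem: 6^6 = 1 (mod 7).
Step 2: Reduce exponent: 138 mod 6 = 0.
Step 3: So 6^138 = 6^0 (mod 7).
Step 4: 6^0 mod 7 = 1.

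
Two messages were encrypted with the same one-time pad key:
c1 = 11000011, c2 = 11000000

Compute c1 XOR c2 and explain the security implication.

Step 1: c1 XOR c2 = (m1 XOR k) XOR (m2 XOR k).
Step 2: By XOR associativity/commutativity: = m1 XOR m2 XOR k XOR k = m1 XOR m2.
Step 3: 11000011 XOR 11000000 = 00000011 = 3.
Step 4: The key cancels out! An attacker learns m1 XOR m2 = 3, revealing the relationship between plaintexts.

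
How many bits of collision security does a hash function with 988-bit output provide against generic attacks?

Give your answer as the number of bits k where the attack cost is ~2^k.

Step 1: The hash has a 988-bit output.
Step 2: Collision resistance means it should be infeasible to find any x != y with h(x) = h(y).
By the birthday bound, a generic collision search succeeds after about sqrt(2^988) = 2^(988/2) = 2^494 evaluations.
Step 3: Security level = 494 bits.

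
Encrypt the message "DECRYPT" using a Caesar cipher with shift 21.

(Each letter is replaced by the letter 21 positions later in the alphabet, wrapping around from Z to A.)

Step 1: For each letter, shift forward by 21 positions (mod 26).
  D (position 3) -> position (3+21) mod 26 = 24 -> Y
  E (position 4) -> position (4+21) mod 26 = 25 -> Z
  C (position 2) -> position (2+21) mod 26 = 23 -> X
  R (position 17) -> position (17+21) mod 26 = 12 -> M
  Y (position 24) -> position (24+21) mod 26 = 19 -> T
  P (position 15) -> position (15+21) mod 26 = 10 -> K
  T (position 19) -> position (19+21) mod 26 = 14 -> O
Result: YZXMTKO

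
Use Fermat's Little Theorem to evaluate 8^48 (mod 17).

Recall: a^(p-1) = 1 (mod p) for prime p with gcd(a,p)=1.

Step 1: Since 17 is prime, by Fermat's Little Theorem: 8^16 = 1 (mod 17).
Step 2: Reduce exponent: 48 mod 16 = 0.
Step 3: So 8^48 = 8^0 (mod 17).
Step 4: 8^0 mod 17 = 1.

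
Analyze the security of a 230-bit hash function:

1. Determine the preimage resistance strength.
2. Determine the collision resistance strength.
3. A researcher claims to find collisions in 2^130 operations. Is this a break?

Step 1: Preimage resistance requires brute-force of 2^230 operations.
Step 2: Collision resistance (birthday bound) = 2^(230/2) = 2^115.
Step 3: The claimed attack costs 2^130 operations.
Step 4: Since 2^130 >= 2^115, the claimed attack is no faster than the generic birthday attack, so this does not break collision resistance.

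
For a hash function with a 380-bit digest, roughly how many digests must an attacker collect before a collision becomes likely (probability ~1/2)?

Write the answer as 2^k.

Step 1: The birthday paradox gives collision probability ~50% after sqrt(2^n) = 2^(n/2) hashes.
Step 2: For 380-bit output: 2^(380/2) = 2^190.
Step 3: Approximately 2^190 hash computations needed.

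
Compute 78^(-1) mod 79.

Step 1: We need x such that 78 * x = 1 (mod 79).
Step 2: Using the extended Euclidean algorithm or trial:
  78 * 78 = 6084 = 77 * 79 + 1.
Step 3: Since 6084 mod 79 = 1, the inverse is x = 78.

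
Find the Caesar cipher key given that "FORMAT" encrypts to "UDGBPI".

Step 1: Compare first letters: F (position 5) -> U (position 20).
Step 2: Shift = (20 - 5) mod 26 = 15.
The shift value is 15.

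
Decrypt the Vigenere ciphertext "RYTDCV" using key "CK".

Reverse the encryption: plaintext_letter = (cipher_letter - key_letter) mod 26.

Step 1: Extend key: CKCKCK
Step 2: Decrypt each letter (c - k) mod 26:
  R(17) - C(2) = (17-2) mod 26 = 15 = P
  Y(24) - K(10) = (24-10) mod 26 = 14 = O
  T(19) - C(2) = (19-2) mod 26 = 17 = R
  D(3) - K(10) = (3-10) mod 26 = 19 = T
  C(2) - C(2) = (2-2) mod 26 = 0 = A
  V(21) - K(10) = (21-10) mod 26 = 11 = L
Plaintext: PORTAL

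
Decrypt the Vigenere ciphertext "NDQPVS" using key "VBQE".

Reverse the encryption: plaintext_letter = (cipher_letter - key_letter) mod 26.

Step 1: Extend key: VBQEVB
Step 2: Decrypt each letter (c - k) mod 26:
  N(13) - V(21) = (13-21) mod 26 = 18 = S
  D(3) - B(1) = (3-1) mod 26 = 2 = C
  Q(16) - Q(16) = (16-16) mod 26 = 0 = A
  P(15) - E(4) = (15-4) mod 26 = 11 = L
  V(21) - V(21) = (21-21) mod 26 = 0 = A
  S(18) - B(1) = (18-1) mod 26 = 17 = R
Plaintext: SCALAR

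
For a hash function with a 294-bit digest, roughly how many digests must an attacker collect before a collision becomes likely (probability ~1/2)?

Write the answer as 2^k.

Step 1: The birthday paradox gives collision probability ~50% after sqrt(2^n) = 2^(n/2) hashes.
Step 2: For 294-bit output: 2^(294/2) = 2^147.
Step 3: Approximately 2^147 hash computations needed.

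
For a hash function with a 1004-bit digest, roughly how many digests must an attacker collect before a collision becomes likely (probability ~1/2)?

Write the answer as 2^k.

Step 1: The birthday paradox gives collision probability ~50% after sqrt(2^n) = 2^(n/2) hashes.
Step 2: For 1004-bit output: 2^(1004/2) = 2^502.
Step 3: Approximately 2^502 hash computations needed.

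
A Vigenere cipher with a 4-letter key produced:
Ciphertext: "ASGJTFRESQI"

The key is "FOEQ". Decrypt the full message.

Step 1: Key 'FOEQ' has length 4. Extended key: FOEQFOEQFOE
Step 2: Decrypt each position:
  A(0) - F(5) = 21 = V
  S(18) - O(14) = 4 = E
  G(6) - E(4) = 2 = C
  J(9) - Q(16) = 19 = T
  T(19) - F(5) = 14 = O
  F(5) - O(14) = 17 = R
  R(17) - E(4) = 13 = N
  E(4) - Q(16) = 14 = O
  S(18) - F(5) = 13 = N
  Q(16) - O(14) = 2 = C
  I(8) - E(4) = 4 = E
Plaintext: VECTORNONCE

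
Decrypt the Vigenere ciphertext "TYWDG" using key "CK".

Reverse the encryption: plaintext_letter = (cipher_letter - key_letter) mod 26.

Step 1: Extend key: CKCKC
Step 2: Decrypt each letter (c - k) mod 26:
  T(19) - C(2) = (19-2) mod 26 = 17 = R
  Y(24) - K(10) = (24-10) mod 26 = 14 = O
  W(22) - C(2) = (22-2) mod 26 = 20 = U
  D(3) - K(10) = (3-10) mod 26 = 19 = T
  G(6) - C(2) = (6-2) mod 26 = 4 = E
Plaintext: ROUTE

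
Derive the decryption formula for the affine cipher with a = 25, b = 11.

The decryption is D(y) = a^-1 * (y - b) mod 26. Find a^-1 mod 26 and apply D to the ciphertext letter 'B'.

Step 1: Find a^-1, the modular inverse of 25 mod 26.
Step 2: We need 25 * a^-1 = 1 (mod 26).
Step 3: 25 * 25 = 625 = 24 * 26 + 1, so a^-1 = 25.
Step 4: D(y) = 25(y - 11) mod 26.
Step 5: Apply to 'B' (y = 1): D(1) = 25 * (1 - 11) mod 26 = 25 * -10 mod 26 = 10 -> 'K'.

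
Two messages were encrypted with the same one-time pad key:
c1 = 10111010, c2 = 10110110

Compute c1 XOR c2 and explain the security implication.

Step 1: c1 XOR c2 = (m1 XOR k) XOR (m2 XOR k).
Step 2: By XOR associativity/commutativity: = m1 XOR m2 XOR k XOR k = m1 XOR m2.
Step 3: 10111010 XOR 10110110 = 00001100 = 12.
Step 4: The key cancels out! An attacker learns m1 XOR m2 = 12, revealing the relationship between plaintexts.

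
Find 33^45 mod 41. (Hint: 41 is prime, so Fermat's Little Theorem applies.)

Step 1: Since 41 is prime, by Fermat's Little Theorem: 33^40 = 1 (mod 41).
Step 2: Reduce exponent: 45 mod 40 = 5.
Step 3: So 33^45 = 33^5 (mod 41).
Step 4: 33^5 mod 41 = 32.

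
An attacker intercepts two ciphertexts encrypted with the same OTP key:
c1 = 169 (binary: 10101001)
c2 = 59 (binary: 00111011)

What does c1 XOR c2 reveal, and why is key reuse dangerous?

Step 1: c1 XOR c2 = (m1 XOR k) XOR (m2 XOR k).
Step 2: By XOR associativity/commutativity: = m1 XOR m2 XOR k XOR k = m1 XOR m2.
Step 3: 10101001 XOR 00111011 = 10010010 = 146.
Step 4: The key cancels out! An attacker learns m1 XOR m2 = 146, revealing the relationship between plaintexts.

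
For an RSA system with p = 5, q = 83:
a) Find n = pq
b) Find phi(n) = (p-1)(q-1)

Step 1: n = p * q = 5 * 83 = 415.
Step 2: phi(n) = (p-1)(q-1) = 4 * 82 = 328.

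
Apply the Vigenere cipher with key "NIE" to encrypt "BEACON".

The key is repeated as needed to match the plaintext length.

Step 1: Repeat key to match plaintext length:
  Plaintext: BEACON
  Key:       NIENIE
Step 2: Encrypt each letter:
  B(1) + N(13) = (1+13) mod 26 = 14 = O
  E(4) + I(8) = (4+8) mod 26 = 12 = M
  A(0) + E(4) = (0+4) mod 26 = 4 = E
  C(2) + N(13) = (2+13) mod 26 = 15 = P
  O(14) + I(8) = (14+8) mod 26 = 22 = W
  N(13) + E(4) = (13+4) mod 26 = 17 = R
Ciphertext: OMEPWR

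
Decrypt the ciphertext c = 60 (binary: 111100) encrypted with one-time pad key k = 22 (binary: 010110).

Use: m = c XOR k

Step 1: XOR ciphertext with key:
  Ciphertext: 111100
  Key:        010110
  XOR:        101010
Step 2: Plaintext = 101010 = 42 in decimal.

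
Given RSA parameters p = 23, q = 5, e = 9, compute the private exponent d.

Step 1: n = 23 * 5 = 115.
Step 2: phi(n) = 22 * 4 = 88.
Step 3: Find d such that 9 * d = 1 (mod 88).
Step 4: d = 9^(-1) mod 88 = 49.
Verification: 9 * 49 = 441 = 5 * 88 + 1.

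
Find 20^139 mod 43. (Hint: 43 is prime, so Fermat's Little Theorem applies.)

Step 1: Since 43 is prime, by Fermat's Little Theorem: 20^42 = 1 (mod 43).
Step 2: Reduce exponent: 139 mod 42 = 13.
Step 3: So 20^139 = 20^13 (mod 43).
Step 4: 20^13 mod 43 = 19.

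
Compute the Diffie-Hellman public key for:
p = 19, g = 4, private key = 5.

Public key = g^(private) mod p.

Step 1: A = g^a mod p = 4^5 mod 19.
  4^1 mod 19 = 4
  4^2 mod 19 = (4 * 4) mod 19 = 16
  4^3 mod 19 = (16 * 4) mod 19 = 7
  4^4 mod 19 = (7 * 4) mod 19 = 9
  4^5 mod 19 = (9 * 4) mod 19 = 17
Result: A = 17.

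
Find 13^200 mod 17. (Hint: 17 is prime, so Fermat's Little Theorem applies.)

Step 1: Since 17 is prime, by Fermat's Little Theorem: 13^16 = 1 (mod 17).
Step 2: Reduce exponent: 200 mod 16 = 8.
Step 3: So 13^200 = 13^8 (mod 17).
Step 4: 13^8 mod 17 = 1.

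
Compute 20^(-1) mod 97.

Step 1: We need x such that 20 * x = 1 (mod 97).
Step 2: Using the extended Euclidean algorithm or trial:
  20 * 34 = 680 = 7 * 97 + 1.
Step 3: Since 680 mod 97 = 1, the inverse is x = 34.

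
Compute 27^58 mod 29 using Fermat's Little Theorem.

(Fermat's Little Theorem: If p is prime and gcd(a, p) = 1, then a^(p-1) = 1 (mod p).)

Step 1: Since 29 is prime, by Fermat's Little Theorem: 27^28 = 1 (mod 29).
Step 2: Reduce exponent: 58 mod 28 = 2.
Step 3: So 27^58 = 27^2 (mod 29).
Step 4: 27^2 mod 29 = 4.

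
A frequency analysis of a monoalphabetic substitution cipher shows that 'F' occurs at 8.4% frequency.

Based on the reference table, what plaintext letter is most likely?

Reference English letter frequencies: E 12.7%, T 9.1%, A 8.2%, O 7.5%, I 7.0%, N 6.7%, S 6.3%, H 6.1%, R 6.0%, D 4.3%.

Step 1: The observed frequency is 8.4%.
Step 2: Compare with English frequencies:
  E: 12.7% (difference: 4.3%)
  T: 9.1% (difference: 0.7%)
  A: 8.2% (difference: 0.2%) <-- closest
  O: 7.5% (difference: 0.9%)
  I: 7.0% (difference: 1.4%)
  N: 6.7% (difference: 1.7%)
  S: 6.3% (difference: 2.1%)
  H: 6.1% (difference: 2.3%)
  R: 6.0% (difference: 2.4%)
  D: 4.3% (difference: 4.1%)
Step 3: 'F' most likely represents 'A' (frequency 8.2%).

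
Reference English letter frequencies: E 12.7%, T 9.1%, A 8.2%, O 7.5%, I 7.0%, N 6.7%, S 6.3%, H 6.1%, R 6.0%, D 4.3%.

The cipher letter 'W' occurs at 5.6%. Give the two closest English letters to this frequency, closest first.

Step 1: Observed frequency of 'W' is 5.6%.
Step 2: Compute distances to each reference frequency and sort:
  R (6.0%): difference = 0.4% <-- BEST
  H (6.1%): difference = 0.5% <-- RUNNER-UP
  S (6.3%): difference = 0.7%
  N (6.7%): difference = 1.1%
  D (4.3%): difference = 1.3%
Step 3: Most likely is 'R' (6.0%, diff 0.4%); second most likely is 'H' (6.1%, diff 0.5%).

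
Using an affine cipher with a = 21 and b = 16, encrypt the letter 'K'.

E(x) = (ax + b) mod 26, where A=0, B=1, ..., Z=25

Step 1: Convert 'K' to number: x = 10.
Step 2: E(10) = (21 * 10 + 16) mod 26 = 226 mod 26 = 18.
Step 3: Convert 18 back to letter: S.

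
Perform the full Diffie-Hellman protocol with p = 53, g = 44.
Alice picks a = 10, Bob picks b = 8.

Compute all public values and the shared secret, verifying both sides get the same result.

Step 1: A = g^a mod p = 44^10 mod 53 = 49.
Step 2: B = g^b mod p = 44^8 mod 53 = 15.
Step 3: Alice computes s = B^a mod p = 15^10 mod 53 = 28.
Step 4: Bob computes s = A^b mod p = 49^8 mod 53 = 28.
Both sides agree: shared secret = 28.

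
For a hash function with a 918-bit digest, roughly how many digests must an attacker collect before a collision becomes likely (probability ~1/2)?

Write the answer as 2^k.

Step 1: The birthday paradox gives collision probability ~50% after sqrt(2^n) = 2^(n/2) hashes.
Step 2: For 918-bit output: 2^(918/2) = 2^459.
Step 3: Approximately 2^459 hash computations needed.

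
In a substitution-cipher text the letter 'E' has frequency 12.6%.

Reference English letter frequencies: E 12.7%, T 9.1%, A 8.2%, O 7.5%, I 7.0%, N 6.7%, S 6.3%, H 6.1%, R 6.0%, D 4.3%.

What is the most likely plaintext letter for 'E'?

Step 1: The observed frequency is 12.6%.
Step 2: Compare with English frequencies:
  E: 12.7% (difference: 0.1%) <-- closest
  T: 9.1% (difference: 3.5%)
  A: 8.2% (difference: 4.4%)
  O: 7.5% (difference: 5.1%)
  I: 7.0% (difference: 5.6%)
  N: 6.7% (difference: 5.9%)
  S: 6.3% (difference: 6.3%)
  H: 6.1% (difference: 6.5%)
  R: 6.0% (difference: 6.6%)
  D: 4.3% (difference: 8.3%)
Step 3: 'E' most likely represents 'E' (frequency 12.7%).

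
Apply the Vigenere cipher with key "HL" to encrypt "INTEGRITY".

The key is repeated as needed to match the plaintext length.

Step 1: Repeat key to match plaintext length:
  Plaintext: INTEGRITY
  Key:       HLHLHLHLH
Step 2: Encrypt each letter:
  I(8) + H(7) = (8+7) mod 26 = 15 = P
  N(13) + L(11) = (13+11) mod 26 = 24 = Y
  T(19) + H(7) = (19+7) mod 26 = 0 = A
  E(4) + L(11) = (4+11) mod 26 = 15 = P
  G(6) + H(7) = (6+7) mod 26 = 13 = N
  R(17) + L(11) = (17+11) mod 26 = 2 = C
  I(8) + H(7) = (8+7) mod 26 = 15 = P
  T(19) + L(11) = (19+11) mod 26 = 4 = E
  Y(24) + H(7) = (24+7) mod 26 = 5 = F
Ciphertext: PYAPNCPEF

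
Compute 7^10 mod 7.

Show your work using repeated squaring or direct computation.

Step 1: Compute 7^10 mod 7 step by step, reducing modulo 7 at each step.
  7^1 mod 7 = 0
  7^2 mod 7 = (0 * 7) mod 7 = 0
  7^3 mod 7 = (0 * 7) mod 7 = 0
  7^4 mod 7 = (0 * 7) mod 7 = 0
  7^5 mod 7 = (0 * 7) mod 7 = 0
  7^6 mod 7 = (0 * 7) mod 7 = 0
  7^7 mod 7 = (0 * 7) mod 7 = 0
  7^8 mod 7 = (0 * 7) mod 7 = 0
  7^9 mod 7 = (0 * 7) mod 7 = 0
  7^10 mod 7 = (0 * 7) mod 7 = 0
Step 2: Result = 0.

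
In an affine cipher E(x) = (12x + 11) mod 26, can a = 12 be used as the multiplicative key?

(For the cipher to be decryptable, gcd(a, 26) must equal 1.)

Step 1: Compute gcd(12, 26).
Step 2: gcd(12, 26) = 2.
Since gcd = 2 != 1, 12 shares a common factor with 26, so it cannot be used.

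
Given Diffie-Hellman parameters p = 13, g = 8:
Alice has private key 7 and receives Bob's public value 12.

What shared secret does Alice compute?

Step 1: s = B^a mod p = 12^7 mod 13.
  12^1 mod 13 = 12
  12^2 mod 13 = (12 * 12) mod 13 = 1
  12^3 mod 13 = (1 * 12) mod 13 = 12
  12^4 mod 13 = (12 * 12) mod 13 = 1
  12^5 mod 13 = (1 * 12) mod 13 = 12
  12^6 mod 13 = (12 * 12) mod 13 = 1
  12^7 mod 13 = (1 * 12) mod 13 = 12
Result: shared secret = 12.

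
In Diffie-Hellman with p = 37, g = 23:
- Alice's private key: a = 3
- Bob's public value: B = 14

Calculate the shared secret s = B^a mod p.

Step 1: s = B^a mod p = 14^3 mod 37.
  14^1 mod 37 = 14
  14^2 mod 37 = (14 * 14) mod 37 = 11
  14^3 mod 37 = (11 * 14) mod 37 = 6
Result: shared secret = 6.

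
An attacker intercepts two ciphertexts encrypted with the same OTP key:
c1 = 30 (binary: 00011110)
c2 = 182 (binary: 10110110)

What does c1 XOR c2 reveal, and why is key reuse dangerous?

Step 1: c1 XOR c2 = (m1 XOR k) XOR (m2 XOR k).
Step 2: By XOR associativity/commutativity: = m1 XOR m2 XOR k XOR k = m1 XOR m2.
Step 3: 00011110 XOR 10110110 = 10101000 = 168.
Step 4: The key cancels out! An attacker learns m1 XOR m2 = 168, revealing the relationship between plaintexts.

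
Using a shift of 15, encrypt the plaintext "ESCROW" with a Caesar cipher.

Step 1: For each letter, shift forward by 15 positions (mod 26).
  E (position 4) -> position (4+15) mod 26 = 19 -> T
  S (position 18) -> position (18+15) mod 26 = 7 -> H
  C (position 2) -> position (2+15) mod 26 = 17 -> R
  R (position 17) -> position (17+15) mod 26 = 6 -> G
  O (position 14) -> position (14+15) mod 26 = 3 -> D
  W (position 22) -> position (22+15) mod 26 = 11 -> L
Result: THRGDL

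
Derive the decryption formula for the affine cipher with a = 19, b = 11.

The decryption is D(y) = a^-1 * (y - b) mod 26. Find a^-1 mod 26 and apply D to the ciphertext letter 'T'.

Step 1: Find a^-1, the modular inverse of 19 mod 26.
Step 2: We need 19 * a^-1 = 1 (mod 26).
Step 3: 19 * 11 = 209 = 8 * 26 + 1, so a^-1 = 11.
Step 4: D(y) = 11(y - 11) mod 26.
Step 5: Apply to 'T' (y = 19): D(19) = 11 * (19 - 11) mod 26 = 11 * 8 mod 26 = 10 -> 'K'.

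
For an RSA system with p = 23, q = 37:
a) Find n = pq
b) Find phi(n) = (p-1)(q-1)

Step 1: n = p * q = 23 * 37 = 851.
Step 2: phi(n) = (p-1)(q-1) = 22 * 36 = 792.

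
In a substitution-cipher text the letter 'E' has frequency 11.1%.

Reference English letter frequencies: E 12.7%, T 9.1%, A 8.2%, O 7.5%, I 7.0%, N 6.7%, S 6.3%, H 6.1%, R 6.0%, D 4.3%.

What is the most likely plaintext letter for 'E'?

Step 1: The observed frequency is 11.1%.
Step 2: Compare with English frequencies:
  E: 12.7% (difference: 1.6%) <-- closest
  T: 9.1% (difference: 2.0%)
  A: 8.2% (difference: 2.9%)
  O: 7.5% (difference: 3.6%)
  I: 7.0% (difference: 4.1%)
  N: 6.7% (difference: 4.4%)
  S: 6.3% (difference: 4.8%)
  H: 6.1% (difference: 5.0%)
  R: 6.0% (difference: 5.1%)
  D: 4.3% (difference: 6.8%)
Step 3: 'E' most likely represents 'E' (frequency 12.7%).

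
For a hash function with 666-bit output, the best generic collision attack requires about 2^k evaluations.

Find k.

Step 1: The hash has a 666-bit output.
Step 2: Collision resistance means it should be infeasible to find any x != y with h(x) = h(y).
By the birthday bound, a generic collision search succeeds after about sqrt(2^666) = 2^(666/2) = 2^333 evaluations.
Step 3: Security level = 333 bits.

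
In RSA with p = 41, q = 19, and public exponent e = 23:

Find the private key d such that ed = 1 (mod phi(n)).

Step 1: n = 41 * 19 = 779.
Step 2: phi(n) = 40 * 18 = 720.
Step 3: Find d such that 23 * d = 1 (mod 720).
Step 4: d = 23^(-1) mod 720 = 407.
Verification: 23 * 407 = 9361 = 13 * 720 + 1.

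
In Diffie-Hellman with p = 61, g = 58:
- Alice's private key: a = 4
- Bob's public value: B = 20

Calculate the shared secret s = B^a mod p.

Step 1: s = B^a mod p = 20^4 mod 61.
  20^1 mod 61 = 20
  20^2 mod 61 = (20 * 20) mod 61 = 34
  20^3 mod 61 = (34 * 20) mod 61 = 9
  20^4 mod 61 = (9 * 20) mod 61 = 58
Result: shared secret = 58.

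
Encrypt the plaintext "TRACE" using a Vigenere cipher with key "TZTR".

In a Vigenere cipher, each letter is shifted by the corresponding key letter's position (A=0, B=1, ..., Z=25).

Step 1: Repeat key to match plaintext length:
  Plaintext: TRACE
  Key:       TZTRT
Step 2: Encrypt each letter:
  T(19) + T(19) = (19+19) mod 26 = 12 = M
  R(17) + Z(25) = (17+25) mod 26 = 16 = Q
  A(0) + T(19) = (0+19) mod 26 = 19 = T
  C(2) + R(17) = (2+17) mod 26 = 19 = T
  E(4) + T(19) = (4+19) mod 26 = 23 = X
Ciphertext: MQTTX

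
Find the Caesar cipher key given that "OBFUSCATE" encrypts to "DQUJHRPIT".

Step 1: Compare first letters: O (position 14) -> D (position 3).
Step 2: Shift = (3 - 14) mod 26 = 15.
The shift value is 15.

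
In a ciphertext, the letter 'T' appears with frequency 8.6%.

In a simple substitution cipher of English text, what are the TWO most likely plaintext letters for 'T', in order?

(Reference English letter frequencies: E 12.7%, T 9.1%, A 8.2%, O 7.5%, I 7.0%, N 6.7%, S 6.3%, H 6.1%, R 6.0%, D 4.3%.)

Step 1: Observed frequency of 'T' is 8.6%.
Step 2: Compute distances to each reference frequency and sort:
  A (8.2%): difference = 0.4% <-- BEST
  T (9.1%): difference = 0.5% <-- RUNNER-UP
  O (7.5%): difference = 1.1%
  I (7.0%): difference = 1.6%
  N (6.7%): difference = 1.9%
Step 3: Most likely is 'A' (8.2%, diff 0.4%); second most likely is 'T' (9.1%, diff 0.5%).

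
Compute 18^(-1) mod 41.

Step 1: We need x such that 18 * x = 1 (mod 41).
Step 2: Using the extended Euclidean algorithm or trial:
  18 * 16 = 288 = 7 * 41 + 1.
Step 3: Since 288 mod 41 = 1, the inverse is x = 16.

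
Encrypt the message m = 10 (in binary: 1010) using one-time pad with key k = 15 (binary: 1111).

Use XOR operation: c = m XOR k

Step 1: Write out the XOR operation bit by bit:
  Message: 1010
  Key:     1111
  XOR:     0101
Step 2: Convert to decimal: 0101 = 5.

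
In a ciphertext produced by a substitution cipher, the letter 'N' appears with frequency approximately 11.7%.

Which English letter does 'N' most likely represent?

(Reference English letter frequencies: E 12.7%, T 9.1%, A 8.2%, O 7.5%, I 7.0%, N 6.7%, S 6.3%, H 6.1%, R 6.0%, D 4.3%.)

Step 1: The observed frequency is 11.7%.
Step 2: Compare with English frequencies:
  E: 12.7% (difference: 1.0%) <-- closest
  T: 9.1% (difference: 2.6%)
  A: 8.2% (difference: 3.5%)
  O: 7.5% (difference: 4.2%)
  I: 7.0% (difference: 4.7%)
  N: 6.7% (difference: 5.0%)
  S: 6.3% (difference: 5.4%)
  H: 6.1% (difference: 5.6%)
  R: 6.0% (difference: 5.7%)
  D: 4.3% (difference: 7.4%)
Step 3: 'N' most likely represents 'E' (frequency 12.7%).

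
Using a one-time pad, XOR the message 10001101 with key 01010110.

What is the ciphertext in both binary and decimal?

Step 1: Write out the XOR operation bit by bit:
  Message: 10001101
  Key:     01010110
  XOR:     11011011
Step 2: Convert to decimal: 11011011 = 219.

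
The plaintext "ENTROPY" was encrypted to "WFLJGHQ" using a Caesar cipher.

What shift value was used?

Step 1: Compare first letters: E (position 4) -> W (position 22).
Step 2: Shift = (22 - 4) mod 26 = 18.
The shift value is 18.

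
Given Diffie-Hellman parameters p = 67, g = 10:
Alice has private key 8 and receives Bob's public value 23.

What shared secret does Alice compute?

Step 1: s = B^a mod p = 23^8 mod 67.
  23^1 mod 67 = 23
  23^2 mod 67 = (23 * 23) mod 67 = 60
  23^3 mod 67 = (60 * 23) mod 67 = 40
  23^4 mod 67 = (40 * 23) mod 67 = 49
  23^5 mod 67 = (49 * 23) mod 67 = 55
  23^6 mod 67 = (55 * 23) mod 67 = 59
  23^7 mod 67 = (59 * 23) mod 67 = 17
  23^8 mod 67 = (17 * 23) mod 67 = 56
Result: shared secret = 56.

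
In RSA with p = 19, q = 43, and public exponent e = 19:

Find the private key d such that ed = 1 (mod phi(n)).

Step 1: n = 19 * 43 = 817.
Step 2: phi(n) = 18 * 42 = 756.
Step 3: Find d such that 19 * d = 1 (mod 756).
Step 4: d = 19^(-1) mod 756 = 199.
Verification: 19 * 199 = 3781 = 5 * 756 + 1.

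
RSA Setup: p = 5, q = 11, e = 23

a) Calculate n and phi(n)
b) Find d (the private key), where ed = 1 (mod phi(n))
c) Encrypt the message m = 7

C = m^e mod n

Step 1: n = 5 * 11 = 55.
Step 2: phi(n) = (5-1)(11-1) = 4 * 10 = 40.
Step 3: Find d = 23^(-1) mod 40 = 7.
  Verify: 23 * 7 = 161 = 1 (mod 40).
Step 4: C = 7^23 mod 55 = 13.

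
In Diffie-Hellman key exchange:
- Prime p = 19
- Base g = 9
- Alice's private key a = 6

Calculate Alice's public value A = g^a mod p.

Step 1: A = g^a mod p = 9^6 mod 19.
  9^1 mod 19 = 9
  9^2 mod 19 = (9 * 9) mod 19 = 5
  9^3 mod 19 = (5 * 9) mod 19 = 7
  9^4 mod 19 = (7 * 9) mod 19 = 6
  9^5 mod 19 = (6 * 9) mod 19 = 16
  9^6 mod 19 = (16 * 9) mod 19 = 11
Result: A = 11.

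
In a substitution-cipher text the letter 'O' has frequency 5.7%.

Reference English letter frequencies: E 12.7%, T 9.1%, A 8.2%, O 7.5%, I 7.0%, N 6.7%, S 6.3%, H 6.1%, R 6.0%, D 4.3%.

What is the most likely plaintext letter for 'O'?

Step 1: The observed frequency is 5.7%.
Step 2: Compare with English frequencies:
  E: 12.7% (difference: 7.0%)
  T: 9.1% (difference: 3.4%)
  A: 8.2% (difference: 2.5%)
  O: 7.5% (difference: 1.8%)
  I: 7.0% (difference: 1.3%)
  N: 6.7% (difference: 1.0%)
  S: 6.3% (difference: 0.6%)
  H: 6.1% (difference: 0.4%)
  R: 6.0% (difference: 0.3%) <-- closest
  D: 4.3% (difference: 1.4%)
Step 3: 'O' most likely represents 'R' (frequency 6.0%).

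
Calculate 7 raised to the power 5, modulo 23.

Step 1: Compute 7^5 mod 23 step by step, reducing modulo 23 at each step.
  7^1 mod 23 = 7
  7^2 mod 23 = (7 * 7) mod 23 = 3
  7^3 mod 23 = (3 * 7) mod 23 = 21
  7^4 mod 23 = (21 * 7) mod 23 = 9
  7^5 mod 23 = (9 * 7) mod 23 = 17
Step 2: Result = 17.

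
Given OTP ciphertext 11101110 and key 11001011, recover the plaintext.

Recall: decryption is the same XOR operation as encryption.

Step 1: XOR ciphertext with key:
  Ciphertext: 11101110
  Key:        11001011
  XOR:        00100101
Step 2: Plaintext = 00100101 = 37 in decimal.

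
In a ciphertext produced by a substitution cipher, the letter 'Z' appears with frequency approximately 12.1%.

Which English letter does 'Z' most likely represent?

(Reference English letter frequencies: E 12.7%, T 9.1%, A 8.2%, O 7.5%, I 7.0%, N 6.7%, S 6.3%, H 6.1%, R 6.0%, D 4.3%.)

Step 1: The observed frequency is 12.1%.
Step 2: Compare with English frequencies:
  E: 12.7% (difference: 0.6%) <-- closest
  T: 9.1% (difference: 3.0%)
  A: 8.2% (difference: 3.9%)
  O: 7.5% (difference: 4.6%)
  I: 7.0% (difference: 5.1%)
  N: 6.7% (difference: 5.4%)
  S: 6.3% (difference: 5.8%)
  H: 6.1% (difference: 6.0%)
  R: 6.0% (difference: 6.1%)
  D: 4.3% (difference: 7.8%)
Step 3: 'Z' most likely represents 'E' (frequency 12.7%).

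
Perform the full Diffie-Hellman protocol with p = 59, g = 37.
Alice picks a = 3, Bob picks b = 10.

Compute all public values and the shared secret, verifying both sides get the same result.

Step 1: A = g^a mod p = 37^3 mod 59 = 31.
Step 2: B = g^b mod p = 37^10 mod 59 = 29.
Step 3: Alice computes s = B^a mod p = 29^3 mod 59 = 22.
Step 4: Bob computes s = A^b mod p = 31^10 mod 59 = 22.
Both sides agree: shared secret = 22.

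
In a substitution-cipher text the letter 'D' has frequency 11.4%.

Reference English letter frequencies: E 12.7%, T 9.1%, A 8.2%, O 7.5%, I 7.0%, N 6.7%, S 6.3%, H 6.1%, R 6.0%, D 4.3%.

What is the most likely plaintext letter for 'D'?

Step 1: The observed frequency is 11.4%.
Step 2: Compare with English frequencies:
  E: 12.7% (difference: 1.3%) <-- closest
  T: 9.1% (difference: 2.3%)
  A: 8.2% (difference: 3.2%)
  O: 7.5% (difference: 3.9%)
  I: 7.0% (difference: 4.4%)
  N: 6.7% (difference: 4.7%)
  S: 6.3% (difference: 5.1%)
  H: 6.1% (difference: 5.3%)
  R: 6.0% (difference: 5.4%)
  D: 4.3% (difference: 7.1%)
Step 3: 'D' most likely represents 'E' (frequency 12.7%).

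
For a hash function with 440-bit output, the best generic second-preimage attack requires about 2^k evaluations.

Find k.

Step 1: The hash has a 440-bit output.
Step 2: Second-preimage resistance means: given a specific input x, it should be infeasible to find a different y with h(y) = h(x).
With a 440-bit output, a generic search for a second preimage costs about 2^440 evaluations (each trial matches the fixed target with probability 2^-440).
Step 3: Security level = 440 bits.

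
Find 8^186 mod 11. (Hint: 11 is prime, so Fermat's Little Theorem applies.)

Step 1: Since 11 is prime, by Fermat's Little Theorem: 8^10 = 1 (mod 11).
Step 2: Reduce exponent: 186 mod 10 = 6.
Step 3: So 8^186 = 8^6 (mod 11).
Step 4: 8^6 mod 11 = 3.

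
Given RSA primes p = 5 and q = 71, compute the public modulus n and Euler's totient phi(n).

Step 1: n = p * q = 5 * 71 = 355.
Step 2: phi(n) = (p-1)(q-1) = 4 * 70 = 280.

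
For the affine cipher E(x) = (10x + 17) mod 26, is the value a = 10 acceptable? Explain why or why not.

Step 1: Compute gcd(10, 26).
Step 2: gcd(10, 26) = 2.
Since gcd = 2 != 1, 10 shares a common factor with 26, so it cannot be used.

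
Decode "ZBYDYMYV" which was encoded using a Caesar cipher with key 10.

Step 1: Reverse the shift by subtracting 10 from each letter position.
  Z (position 25) -> position (25-10) mod 26 = 15 -> P
  B (position 1) -> position (1-10) mod 26 = 17 -> R
  Y (position 24) -> position (24-10) mod 26 = 14 -> O
  D (position 3) -> position (3-10) mod 26 = 19 -> T
  Y (position 24) -> position (24-10) mod 26 = 14 -> O
  M (position 12) -> position (12-10) mod 26 = 2 -> C
  Y (position 24) -> position (24-10) mod 26 = 14 -> O
  V (position 21) -> position (21-10) mod 26 = 11 -> L
Decrypted message: PROTOCOL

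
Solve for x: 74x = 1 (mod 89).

Step 1: We need x such that 74 * x = 1 (mod 89).
Step 2: Using the extended Euclidean algorithm or trial:
  74 * 83 = 6142 = 69 * 89 + 1.
Step 3: Since 6142 mod 89 = 1, the inverse is x = 83.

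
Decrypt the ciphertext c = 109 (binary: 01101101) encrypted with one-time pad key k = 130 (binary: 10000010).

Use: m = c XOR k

Step 1: XOR ciphertext with key:
  Ciphertext: 01101101
  Key:        10000010
  XOR:        11101111
Step 2: Plaintext = 11101111 = 239 in decimal.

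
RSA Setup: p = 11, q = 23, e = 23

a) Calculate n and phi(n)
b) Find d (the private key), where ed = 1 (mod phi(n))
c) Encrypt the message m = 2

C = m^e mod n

Step 1: n = 11 * 23 = 253.
Step 2: phi(n) = (11-1)(23-1) = 10 * 22 = 220.
Step 3: Find d = 23^(-1) mod 220 = 67.
  Verify: 23 * 67 = 1541 = 1 (mod 220).
Step 4: C = 2^23 mod 253 = 140.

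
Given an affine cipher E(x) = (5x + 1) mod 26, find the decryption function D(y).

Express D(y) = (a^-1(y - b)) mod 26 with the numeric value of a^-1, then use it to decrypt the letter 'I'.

Step 1: Find a^-1, the modular inverse of 5 mod 26.
Step 2: We need 5 * a^-1 = 1 (mod 26).
Step 3: 5 * 21 = 105 = 4 * 26 + 1, so a^-1 = 21.
Step 4: D(y) = 21(y - 1) mod 26.
Step 5: Apply to 'I' (y = 8): D(8) = 21 * (8 - 1) mod 26 = 21 * 7 mod 26 = 17 -> 'R'.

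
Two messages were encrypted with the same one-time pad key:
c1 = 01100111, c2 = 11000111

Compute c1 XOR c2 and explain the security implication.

Step 1: c1 XOR c2 = (m1 XOR k) XOR (m2 XOR k).
Step 2: By XOR associativity/commutativity: = m1 XOR m2 XOR k XOR k = m1 XOR m2.
Step 3: 01100111 XOR 11000111 = 10100000 = 160.
Step 4: The key cancels out! An attacker learns m1 XOR m2 = 160, revealing the relationship between plaintexts.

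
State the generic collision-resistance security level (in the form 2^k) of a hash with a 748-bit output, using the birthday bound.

Step 1: The birthday paradox gives collision probability ~50% after sqrt(2^n) = 2^(n/2) hashes.
Step 2: For 748-bit output: 2^(748/2) = 2^374.
Step 3: Approximately 2^374 hash computations needed.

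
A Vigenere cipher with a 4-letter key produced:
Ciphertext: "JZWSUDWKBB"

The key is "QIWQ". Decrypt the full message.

Step 1: Key 'QIWQ' has length 4. Extended key: QIWQQIWQQI
Step 2: Decrypt each position:
  J(9) - Q(16) = 19 = T
  Z(25) - I(8) = 17 = R
  W(22) - W(22) = 0 = A
  S(18) - Q(16) = 2 = C
  U(20) - Q(16) = 4 = E
  D(3) - I(8) = 21 = V
  W(22) - W(22) = 0 = A
  K(10) - Q(16) = 20 = U
  B(1) - Q(16) = 11 = L
  B(1) - I(8) = 19 = T
Plaintext: TRACEVAULT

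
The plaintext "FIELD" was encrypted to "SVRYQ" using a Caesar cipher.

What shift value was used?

Step 1: Compare first letters: F (position 5) -> S (position 18).
Step 2: Shift = (18 - 5) mod 26 = 13.
The shift value is 13.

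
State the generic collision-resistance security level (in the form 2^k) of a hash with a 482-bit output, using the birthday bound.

Step 1: The birthday paradox gives collision probability ~50% after sqrt(2^n) = 2^(n/2) hashes.
Step 2: For 482-bit output: 2^(482/2) = 2^241.
Step 3: Approximately 2^241 hash computations needed.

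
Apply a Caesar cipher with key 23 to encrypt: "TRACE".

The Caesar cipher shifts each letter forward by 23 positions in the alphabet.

Step 1: For each letter, shift forward by 23 positions (mod 26).
  T (position 19) -> position (19+23) mod 26 = 16 -> Q
  R (position 17) -> position (17+23) mod 26 = 14 -> O
  A (position 0) -> position (0+23) mod 26 = 23 -> X
  C (position 2) -> position (2+23) mod 26 = 25 -> Z
  E (position 4) -> position (4+23) mod 26 = 1 -> B
Result: QOXZB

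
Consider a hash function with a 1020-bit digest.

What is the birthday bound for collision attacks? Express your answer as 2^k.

Step 1: The birthday paradox gives collision probability ~50% after sqrt(2^n) = 2^(n/2) hashes.
Step 2: For 1020-bit output: 2^(1020/2) = 2^510.
Step 3: Approximately 2^510 hash computations needed.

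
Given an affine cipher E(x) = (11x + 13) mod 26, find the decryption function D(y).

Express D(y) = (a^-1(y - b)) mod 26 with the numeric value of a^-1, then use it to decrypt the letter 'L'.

Step 1: Find a^-1, the modular inverse of 11 mod 26.
Step 2: We need 11 * a^-1 = 1 (mod 26).
Step 3: 11 * 19 = 209 = 8 * 26 + 1, so a^-1 = 19.
Step 4: D(y) = 19(y - 13) mod 26.
Step 5: Apply to 'L' (y = 11): D(11) = 19 * (11 - 13) mod 26 = 19 * -2 mod 26 = 14 -> 'O'.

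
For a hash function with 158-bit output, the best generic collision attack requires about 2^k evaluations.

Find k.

Step 1: The hash has a 158-bit output.
Step 2: Collision resistance means it should be infeasible to find any x != y with h(x) = h(y).
By the birthday bound, a generic collision search succeeds after about sqrt(2^158) = 2^(158/2) = 2^79 evaluations.
Step 3: Security level = 79 bits.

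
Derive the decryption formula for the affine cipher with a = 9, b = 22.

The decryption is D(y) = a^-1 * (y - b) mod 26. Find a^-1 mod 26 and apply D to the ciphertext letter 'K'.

Step 1: Find a^-1, the modular inverse of 9 mod 26.
Step 2: We need 9 * a^-1 = 1 (mod 26).
Step 3: 9 * 3 = 27 = 1 * 26 + 1, so a^-1 = 3.
Step 4: D(y) = 3(y - 22) mod 26.
Step 5: Apply to 'K' (y = 10): D(10) = 3 * (10 - 22) mod 26 = 3 * -12 mod 26 = 16 -> 'Q'.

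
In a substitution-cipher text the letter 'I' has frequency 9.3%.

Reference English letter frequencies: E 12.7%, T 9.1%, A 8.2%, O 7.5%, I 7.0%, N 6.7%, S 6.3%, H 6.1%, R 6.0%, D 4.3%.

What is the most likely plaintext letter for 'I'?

Step 1: The observed frequency is 9.3%.
Step 2: Compare with English frequencies:
  E: 12.7% (difference: 3.4%)
  T: 9.1% (difference: 0.2%) <-- closest
  A: 8.2% (difference: 1.1%)
  O: 7.5% (difference: 1.8%)
  I: 7.0% (difference: 2.3%)
  N: 6.7% (difference: 2.6%)
  S: 6.3% (difference: 3.0%)
  H: 6.1% (difference: 3.2%)
  R: 6.0% (difference: 3.3%)
  D: 4.3% (difference: 5.0%)
Step 3: 'I' most likely represents 'T' (frequency 9.1%).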